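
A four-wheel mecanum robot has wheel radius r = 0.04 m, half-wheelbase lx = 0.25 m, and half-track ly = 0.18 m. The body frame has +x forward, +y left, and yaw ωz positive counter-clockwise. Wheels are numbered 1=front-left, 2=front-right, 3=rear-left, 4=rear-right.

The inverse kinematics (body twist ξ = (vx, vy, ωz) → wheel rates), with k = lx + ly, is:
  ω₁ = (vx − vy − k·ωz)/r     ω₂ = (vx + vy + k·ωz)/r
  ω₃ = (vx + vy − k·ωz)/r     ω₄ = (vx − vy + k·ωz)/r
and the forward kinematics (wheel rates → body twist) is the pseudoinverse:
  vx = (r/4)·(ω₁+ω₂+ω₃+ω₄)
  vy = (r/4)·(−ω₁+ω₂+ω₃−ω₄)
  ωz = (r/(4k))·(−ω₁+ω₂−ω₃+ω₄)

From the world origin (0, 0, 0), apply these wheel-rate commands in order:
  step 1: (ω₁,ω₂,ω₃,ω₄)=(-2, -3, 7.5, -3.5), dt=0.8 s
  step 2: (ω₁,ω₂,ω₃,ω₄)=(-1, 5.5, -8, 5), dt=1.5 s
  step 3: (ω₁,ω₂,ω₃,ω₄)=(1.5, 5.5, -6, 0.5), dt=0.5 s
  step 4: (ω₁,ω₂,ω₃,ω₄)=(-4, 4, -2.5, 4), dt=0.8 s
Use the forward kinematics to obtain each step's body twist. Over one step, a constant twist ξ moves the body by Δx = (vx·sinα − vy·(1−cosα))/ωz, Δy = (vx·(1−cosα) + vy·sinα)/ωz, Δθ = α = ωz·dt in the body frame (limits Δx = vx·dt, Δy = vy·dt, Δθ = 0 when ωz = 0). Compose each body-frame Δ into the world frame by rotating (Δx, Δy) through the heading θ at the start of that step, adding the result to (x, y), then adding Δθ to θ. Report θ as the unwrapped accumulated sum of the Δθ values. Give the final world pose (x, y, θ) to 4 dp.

(0.0479, -0.0024, 0.8488)

step 1: ξ=(vx,vy,ωz)=(-0.0100, 0.1000, -0.2791), dt=0.8 → body Δ=(0.0010, 0.0802, -0.2233) → world pose (0.0010, 0.0802, -0.2233)
step 2: ξ=(vx,vy,ωz)=(0.0150, -0.0650, 0.4535), dt=1.5 → body Δ=(0.0527, -0.0828, 0.6802) → world pose (0.0340, -0.0122, 0.4570)
step 3: ξ=(vx,vy,ωz)=(0.0150, -0.0250, 0.2442), dt=0.5 → body Δ=(0.0082, -0.0120, 0.1221) → world pose (0.0467, -0.0193, 0.5791)
step 4: ξ=(vx,vy,ωz)=(0.0150, 0.0150, 0.3372), dt=0.8 → body Δ=(0.0102, 0.0135, 0.2698) → world pose (0.0479, -0.0024, 0.8488)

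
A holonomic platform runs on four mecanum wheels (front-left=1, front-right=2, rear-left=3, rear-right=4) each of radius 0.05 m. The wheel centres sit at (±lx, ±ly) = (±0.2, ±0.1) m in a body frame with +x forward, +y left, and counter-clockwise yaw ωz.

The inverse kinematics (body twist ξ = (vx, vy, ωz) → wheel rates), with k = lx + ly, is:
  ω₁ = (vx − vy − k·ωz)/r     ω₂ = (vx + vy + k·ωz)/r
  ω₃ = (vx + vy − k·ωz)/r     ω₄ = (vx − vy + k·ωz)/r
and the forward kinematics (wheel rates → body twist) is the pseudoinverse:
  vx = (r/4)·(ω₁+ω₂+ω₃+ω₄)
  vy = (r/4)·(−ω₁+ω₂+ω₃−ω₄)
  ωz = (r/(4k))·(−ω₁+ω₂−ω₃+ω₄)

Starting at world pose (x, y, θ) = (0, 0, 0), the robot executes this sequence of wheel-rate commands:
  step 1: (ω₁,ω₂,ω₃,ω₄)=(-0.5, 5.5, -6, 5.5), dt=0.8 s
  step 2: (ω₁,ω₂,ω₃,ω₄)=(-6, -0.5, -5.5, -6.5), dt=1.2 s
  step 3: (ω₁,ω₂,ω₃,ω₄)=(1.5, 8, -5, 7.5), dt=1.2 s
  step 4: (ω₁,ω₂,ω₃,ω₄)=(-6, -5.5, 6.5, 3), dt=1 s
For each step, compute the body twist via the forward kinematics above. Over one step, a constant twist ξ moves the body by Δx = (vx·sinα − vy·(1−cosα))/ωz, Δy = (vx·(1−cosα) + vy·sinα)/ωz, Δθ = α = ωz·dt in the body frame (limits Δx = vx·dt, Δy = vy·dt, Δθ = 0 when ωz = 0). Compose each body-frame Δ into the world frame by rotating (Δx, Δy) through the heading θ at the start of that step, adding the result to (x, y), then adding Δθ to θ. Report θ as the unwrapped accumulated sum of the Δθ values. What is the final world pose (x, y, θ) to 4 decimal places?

(-0.1311, -0.0314, 1.6333)

step 1: ξ=(vx,vy,ωz)=(0.0563, -0.0688, 0.7292), dt=0.8 → body Δ=(0.0581, -0.0392, 0.5833) → world pose (0.0581, -0.0392, 0.5833)
step 2: ξ=(vx,vy,ωz)=(-0.2313, 0.0813, 0.1875), dt=1.2 → body Δ=(-0.2861, 0.0656, 0.2250) → world pose (-0.2168, -0.1420, 0.8083)
step 3: ξ=(vx,vy,ωz)=(0.1500, -0.0750, 0.7917), dt=1.2 → body Δ=(0.1938, 0.0022, 0.9500) → world pose (-0.0846, -0.0004, 1.7583)
step 4: ξ=(vx,vy,ωz)=(-0.0250, 0.0500, -0.1250), dt=1.0 → body Δ=(-0.0218, 0.0514, -0.1250) → world pose (-0.1311, -0.0314, 1.6333)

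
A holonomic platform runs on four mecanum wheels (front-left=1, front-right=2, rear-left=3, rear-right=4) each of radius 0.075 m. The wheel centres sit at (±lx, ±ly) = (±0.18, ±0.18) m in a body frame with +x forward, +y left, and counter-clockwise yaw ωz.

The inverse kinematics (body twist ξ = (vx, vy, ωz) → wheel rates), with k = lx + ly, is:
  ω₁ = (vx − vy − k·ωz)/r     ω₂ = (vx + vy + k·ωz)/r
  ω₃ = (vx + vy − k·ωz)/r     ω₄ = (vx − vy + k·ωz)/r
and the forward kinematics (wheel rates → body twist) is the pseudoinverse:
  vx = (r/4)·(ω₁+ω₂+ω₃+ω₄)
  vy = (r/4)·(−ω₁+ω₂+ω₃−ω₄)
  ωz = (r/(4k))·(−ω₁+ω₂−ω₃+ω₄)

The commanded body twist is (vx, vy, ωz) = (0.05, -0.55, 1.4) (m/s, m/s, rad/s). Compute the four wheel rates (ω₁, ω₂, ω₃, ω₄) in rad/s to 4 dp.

(1.2800, 0.0533, -13.3867, 14.7200)

k = lx + ly = 0.18 + 0.18 = 0.3600;  k·ωz = 0.3600·1.4 = 0.5040
ω₁ (FL) = (vx − vy − k·ωz)/r = 0.0960/0.075 = 1.2800
ω₂ (FR) = (vx + vy + k·ωz)/r = 0.0040/0.075 = 0.0533
ω₃ (RL) = (vx + vy − k·ωz)/r = -1.0040/0.075 = -13.3867
ω₄ (RR) = (vx − vy + k·ωz)/r = 1.1040/0.075 = 14.7200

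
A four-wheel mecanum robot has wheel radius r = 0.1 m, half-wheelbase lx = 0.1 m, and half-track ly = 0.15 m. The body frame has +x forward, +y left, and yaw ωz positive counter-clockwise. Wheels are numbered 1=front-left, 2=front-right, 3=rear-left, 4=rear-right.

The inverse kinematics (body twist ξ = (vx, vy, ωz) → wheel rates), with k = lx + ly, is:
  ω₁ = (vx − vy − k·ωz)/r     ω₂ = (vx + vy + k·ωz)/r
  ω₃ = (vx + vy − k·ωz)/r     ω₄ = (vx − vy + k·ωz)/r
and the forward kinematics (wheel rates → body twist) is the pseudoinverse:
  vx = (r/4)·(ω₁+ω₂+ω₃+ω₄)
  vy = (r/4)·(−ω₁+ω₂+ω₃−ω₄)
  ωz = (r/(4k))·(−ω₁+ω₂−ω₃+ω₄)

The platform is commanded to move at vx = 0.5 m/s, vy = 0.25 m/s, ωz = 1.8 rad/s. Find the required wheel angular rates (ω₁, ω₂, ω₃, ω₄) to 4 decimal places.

(-2.0000, 12.0000, 3.0000, 7.0000)

k = lx + ly = 0.1 + 0.15 = 0.2500;  k·ωz = 0.2500·1.8 = 0.4500
ω₁ (FL) = (vx − vy − k·ωz)/r = -0.2000/0.1 = -2.0000
ω₂ (FR) = (vx + vy + k·ωz)/r = 1.2000/0.1 = 12.0000
ω₃ (RL) = (vx + vy − k·ωz)/r = 0.3000/0.1 = 3.0000
ω₄ (RR) = (vx − vy + k·ωz)/r = 0.7000/0.1 = 7.0000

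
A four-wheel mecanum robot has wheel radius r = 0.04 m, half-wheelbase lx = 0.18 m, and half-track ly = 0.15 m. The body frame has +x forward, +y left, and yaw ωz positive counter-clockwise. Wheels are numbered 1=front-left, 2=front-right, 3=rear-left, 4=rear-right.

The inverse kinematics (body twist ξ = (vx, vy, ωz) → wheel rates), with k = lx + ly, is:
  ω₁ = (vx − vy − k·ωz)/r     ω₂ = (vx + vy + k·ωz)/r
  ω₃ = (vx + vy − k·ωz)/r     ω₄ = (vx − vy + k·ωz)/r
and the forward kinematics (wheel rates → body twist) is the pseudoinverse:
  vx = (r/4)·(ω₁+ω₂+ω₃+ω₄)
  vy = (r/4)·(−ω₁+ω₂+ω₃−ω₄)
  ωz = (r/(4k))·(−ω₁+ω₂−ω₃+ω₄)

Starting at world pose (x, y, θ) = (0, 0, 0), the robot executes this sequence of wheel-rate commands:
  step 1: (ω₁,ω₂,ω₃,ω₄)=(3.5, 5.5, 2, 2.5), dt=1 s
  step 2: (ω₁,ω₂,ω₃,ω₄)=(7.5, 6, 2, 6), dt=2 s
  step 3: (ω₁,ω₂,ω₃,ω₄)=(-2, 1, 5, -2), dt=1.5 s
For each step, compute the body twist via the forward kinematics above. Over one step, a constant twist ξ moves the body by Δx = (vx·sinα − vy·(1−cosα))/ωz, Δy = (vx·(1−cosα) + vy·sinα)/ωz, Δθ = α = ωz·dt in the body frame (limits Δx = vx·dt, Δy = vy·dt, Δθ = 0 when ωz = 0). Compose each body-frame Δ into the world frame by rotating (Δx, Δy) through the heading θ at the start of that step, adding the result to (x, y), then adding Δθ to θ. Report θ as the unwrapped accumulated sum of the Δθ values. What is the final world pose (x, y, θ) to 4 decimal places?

step 1: ξ=(vx,vy,ωz)=(0.1350, 0.0150, 0.0758), dt=1.0 → body Δ=(0.1343, 0.0201, 0.0758) → world pose (0.1343, 0.0201, 0.0758)
step 2: ξ=(vx,vy,ωz)=(0.2150, -0.0550, 0.0758), dt=2.0 → body Δ=(0.4367, -0.0771, 0.1515) → world pose (0.5756, -0.0237, 0.2273)
step 3: ξ=(vx,vy,ωz)=(0.0200, 0.1000, -0.1212), dt=1.5 → body Δ=(0.0434, 0.1465, -0.1818) → world pose (0.5849, 0.1288, 0.0455)

(0.5849, 0.1288, 0.0455)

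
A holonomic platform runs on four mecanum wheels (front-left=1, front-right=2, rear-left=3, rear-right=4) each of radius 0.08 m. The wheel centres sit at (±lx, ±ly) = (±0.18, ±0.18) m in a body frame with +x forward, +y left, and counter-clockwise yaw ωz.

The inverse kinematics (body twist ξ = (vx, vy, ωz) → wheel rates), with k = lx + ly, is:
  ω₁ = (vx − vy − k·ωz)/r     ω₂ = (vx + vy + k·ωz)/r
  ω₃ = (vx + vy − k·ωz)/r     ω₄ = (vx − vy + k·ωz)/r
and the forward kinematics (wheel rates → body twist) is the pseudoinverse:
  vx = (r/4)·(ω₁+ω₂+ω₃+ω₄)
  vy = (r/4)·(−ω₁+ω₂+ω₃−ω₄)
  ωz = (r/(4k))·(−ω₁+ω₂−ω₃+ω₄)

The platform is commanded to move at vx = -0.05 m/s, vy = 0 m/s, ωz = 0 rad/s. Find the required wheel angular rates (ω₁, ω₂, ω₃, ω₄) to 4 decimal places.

(-0.6250, -0.6250, -0.6250, -0.6250)

k = lx + ly = 0.18 + 0.18 = 0.3600;  k·ωz = 0.3600·0 = 0.0000
ω₁ (FL) = (vx − vy − k·ωz)/r = -0.0500/0.08 = -0.6250
ω₂ (FR) = (vx + vy + k·ωz)/r = -0.0500/0.08 = -0.6250
ω₃ (RL) = (vx + vy − k·ωz)/r = -0.0500/0.08 = -0.6250
ω₄ (RR) = (vx − vy + k·ωz)/r = -0.0500/0.08 = -0.6250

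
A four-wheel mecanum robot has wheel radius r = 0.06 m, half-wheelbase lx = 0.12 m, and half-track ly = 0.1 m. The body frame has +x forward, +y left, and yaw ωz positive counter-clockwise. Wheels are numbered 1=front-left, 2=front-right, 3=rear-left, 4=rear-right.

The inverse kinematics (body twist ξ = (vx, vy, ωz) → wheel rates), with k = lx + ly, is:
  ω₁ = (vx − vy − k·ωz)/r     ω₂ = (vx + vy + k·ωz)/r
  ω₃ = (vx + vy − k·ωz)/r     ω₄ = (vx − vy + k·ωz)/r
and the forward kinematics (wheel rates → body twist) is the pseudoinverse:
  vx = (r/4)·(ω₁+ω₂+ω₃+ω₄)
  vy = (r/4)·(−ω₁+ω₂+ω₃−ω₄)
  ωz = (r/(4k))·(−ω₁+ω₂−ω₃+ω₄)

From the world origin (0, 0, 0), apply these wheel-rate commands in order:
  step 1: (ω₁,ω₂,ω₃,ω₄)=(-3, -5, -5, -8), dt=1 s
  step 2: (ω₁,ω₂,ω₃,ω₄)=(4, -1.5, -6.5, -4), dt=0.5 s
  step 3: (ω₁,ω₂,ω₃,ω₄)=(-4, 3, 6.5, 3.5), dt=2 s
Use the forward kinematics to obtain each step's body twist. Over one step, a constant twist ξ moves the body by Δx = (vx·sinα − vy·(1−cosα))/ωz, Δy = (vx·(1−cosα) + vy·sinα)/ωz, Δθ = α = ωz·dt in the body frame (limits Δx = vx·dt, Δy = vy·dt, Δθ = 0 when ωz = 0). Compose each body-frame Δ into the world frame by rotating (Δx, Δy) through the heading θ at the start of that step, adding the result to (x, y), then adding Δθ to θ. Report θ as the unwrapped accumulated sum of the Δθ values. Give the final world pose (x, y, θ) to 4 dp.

step 1: ξ=(vx,vy,ωz)=(-0.3150, 0.0150, -0.3409), dt=1.0 → body Δ=(-0.3064, 0.0679, -0.3409) → world pose (-0.3064, 0.0679, -0.3409)
step 2: ξ=(vx,vy,ωz)=(-0.1200, -0.1200, -0.2045), dt=0.5 → body Δ=(-0.0630, -0.0568, -0.1023) → world pose (-0.3847, 0.0354, -0.4432)
step 3: ξ=(vx,vy,ωz)=(0.1350, 0.1500, 0.2727), dt=2.0 → body Δ=(0.1770, 0.3572, 0.5455) → world pose (-0.0717, 0.2821, 0.1023)

(-0.0717, 0.2821, 0.1023)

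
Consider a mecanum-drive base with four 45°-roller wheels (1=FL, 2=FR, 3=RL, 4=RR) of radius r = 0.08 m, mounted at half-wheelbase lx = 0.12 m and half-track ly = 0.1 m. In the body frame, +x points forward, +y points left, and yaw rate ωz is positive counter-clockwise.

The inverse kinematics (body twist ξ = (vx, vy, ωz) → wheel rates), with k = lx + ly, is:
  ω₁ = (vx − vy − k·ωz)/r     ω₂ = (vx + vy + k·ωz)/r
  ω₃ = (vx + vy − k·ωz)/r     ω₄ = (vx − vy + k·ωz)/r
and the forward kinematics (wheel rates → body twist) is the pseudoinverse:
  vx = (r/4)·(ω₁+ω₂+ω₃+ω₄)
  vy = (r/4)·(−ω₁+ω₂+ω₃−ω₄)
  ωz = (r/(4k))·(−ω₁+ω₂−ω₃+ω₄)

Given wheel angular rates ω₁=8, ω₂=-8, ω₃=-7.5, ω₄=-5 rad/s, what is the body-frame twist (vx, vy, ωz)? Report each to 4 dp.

k = lx + ly = 0.12 + 0.1 = 0.2200
ω₁+ω₂+ω₃+ω₄ = -12.5000  →  vx = (0.08/4)·-12.5000 = -0.2500
−ω₁+ω₂+ω₃−ω₄ = -18.5000  →  vy = (0.08/4)·-18.5000 = -0.3700
−ω₁+ω₂−ω₃+ω₄ = -13.5000  →  ωz = (0.08/0.8800)·-13.5000 = -1.2273

(-0.2500, -0.3700, -1.2273)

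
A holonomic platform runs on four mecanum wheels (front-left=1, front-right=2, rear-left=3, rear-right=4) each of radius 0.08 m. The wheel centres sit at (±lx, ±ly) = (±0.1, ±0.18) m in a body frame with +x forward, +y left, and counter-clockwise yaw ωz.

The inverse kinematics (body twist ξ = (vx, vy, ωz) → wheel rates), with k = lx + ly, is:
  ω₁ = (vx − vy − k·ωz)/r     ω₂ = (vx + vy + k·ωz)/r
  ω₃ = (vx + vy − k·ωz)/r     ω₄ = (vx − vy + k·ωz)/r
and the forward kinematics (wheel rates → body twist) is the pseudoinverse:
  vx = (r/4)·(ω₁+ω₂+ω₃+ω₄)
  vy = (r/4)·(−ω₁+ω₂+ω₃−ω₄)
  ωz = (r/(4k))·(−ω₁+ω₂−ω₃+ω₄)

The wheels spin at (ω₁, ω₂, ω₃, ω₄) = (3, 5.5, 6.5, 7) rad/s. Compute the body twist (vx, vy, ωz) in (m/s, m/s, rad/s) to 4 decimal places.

k = lx + ly = 0.1 + 0.18 = 0.2800
ω₁+ω₂+ω₃+ω₄ = 22.0000  →  vx = (0.08/4)·22.0000 = 0.4400
−ω₁+ω₂+ω₃−ω₄ = 2.0000  →  vy = (0.08/4)·2.0000 = 0.0400
−ω₁+ω₂−ω₃+ω₄ = 3.0000  →  ωz = (0.08/1.1200)·3.0000 = 0.2143

(0.4400, 0.0400, 0.2143)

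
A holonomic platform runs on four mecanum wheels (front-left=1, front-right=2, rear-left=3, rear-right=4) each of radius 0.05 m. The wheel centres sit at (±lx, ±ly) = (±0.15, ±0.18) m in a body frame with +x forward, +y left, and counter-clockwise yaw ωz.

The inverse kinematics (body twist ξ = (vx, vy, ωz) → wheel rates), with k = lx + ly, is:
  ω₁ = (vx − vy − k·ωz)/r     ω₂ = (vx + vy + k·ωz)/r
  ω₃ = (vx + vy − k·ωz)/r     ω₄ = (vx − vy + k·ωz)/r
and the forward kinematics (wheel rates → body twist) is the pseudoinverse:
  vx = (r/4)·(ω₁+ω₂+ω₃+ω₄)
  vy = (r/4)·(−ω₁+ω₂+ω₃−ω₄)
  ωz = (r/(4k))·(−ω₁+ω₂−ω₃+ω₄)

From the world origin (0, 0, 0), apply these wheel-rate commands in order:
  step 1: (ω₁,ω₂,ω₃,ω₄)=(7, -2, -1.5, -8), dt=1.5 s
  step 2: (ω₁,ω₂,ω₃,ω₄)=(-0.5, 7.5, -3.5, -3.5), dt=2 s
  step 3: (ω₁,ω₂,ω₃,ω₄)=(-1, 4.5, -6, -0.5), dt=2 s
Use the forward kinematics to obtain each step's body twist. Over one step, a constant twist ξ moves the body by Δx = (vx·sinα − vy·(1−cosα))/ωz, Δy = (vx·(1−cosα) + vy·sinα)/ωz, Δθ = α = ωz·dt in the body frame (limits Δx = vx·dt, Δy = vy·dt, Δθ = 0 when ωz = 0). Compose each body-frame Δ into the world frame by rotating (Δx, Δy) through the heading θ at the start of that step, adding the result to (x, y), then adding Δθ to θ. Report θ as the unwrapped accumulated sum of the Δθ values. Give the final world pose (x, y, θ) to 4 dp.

(-0.0578, 0.1485, 0.5587)

step 1: ξ=(vx,vy,ωz)=(-0.0563, -0.0313, -0.5871), dt=1.5 → body Δ=(-0.0932, -0.0062, -0.8807) → world pose (-0.0932, -0.0062, -0.8807)
step 2: ξ=(vx,vy,ωz)=(0.0000, 0.1000, 0.3030), dt=2.0 → body Δ=(-0.0588, 0.1880, 0.6061) → world pose (0.0143, 0.1588, -0.2746)
step 3: ξ=(vx,vy,ωz)=(-0.0375, 0.0000, 0.4167), dt=2.0 → body Δ=(-0.0666, -0.0295, 0.8333) → world pose (-0.0578, 0.1485, 0.5587)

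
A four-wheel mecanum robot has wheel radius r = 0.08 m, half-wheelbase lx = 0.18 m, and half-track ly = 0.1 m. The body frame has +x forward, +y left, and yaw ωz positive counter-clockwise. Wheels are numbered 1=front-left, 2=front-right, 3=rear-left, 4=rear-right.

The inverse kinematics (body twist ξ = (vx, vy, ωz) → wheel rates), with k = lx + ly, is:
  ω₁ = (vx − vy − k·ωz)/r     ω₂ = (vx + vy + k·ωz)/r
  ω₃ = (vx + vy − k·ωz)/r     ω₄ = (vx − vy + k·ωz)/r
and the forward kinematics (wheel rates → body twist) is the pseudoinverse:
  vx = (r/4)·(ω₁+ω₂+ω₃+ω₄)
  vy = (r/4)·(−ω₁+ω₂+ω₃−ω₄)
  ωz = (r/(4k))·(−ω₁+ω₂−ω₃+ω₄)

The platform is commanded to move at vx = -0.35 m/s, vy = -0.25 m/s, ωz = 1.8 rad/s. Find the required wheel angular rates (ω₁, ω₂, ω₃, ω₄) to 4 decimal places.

k = lx + ly = 0.18 + 0.1 = 0.2800;  k·ωz = 0.2800·1.8 = 0.5040
ω₁ (FL) = (vx − vy − k·ωz)/r = -0.6040/0.08 = -7.5500
ω₂ (FR) = (vx + vy + k·ωz)/r = -0.0960/0.08 = -1.2000
ω₃ (RL) = (vx + vy − k·ωz)/r = -1.1040/0.08 = -13.8000
ω₄ (RR) = (vx − vy + k·ωz)/r = 0.4040/0.08 = 5.0500

(-7.5500, -1.2000, -13.8000, 5.0500)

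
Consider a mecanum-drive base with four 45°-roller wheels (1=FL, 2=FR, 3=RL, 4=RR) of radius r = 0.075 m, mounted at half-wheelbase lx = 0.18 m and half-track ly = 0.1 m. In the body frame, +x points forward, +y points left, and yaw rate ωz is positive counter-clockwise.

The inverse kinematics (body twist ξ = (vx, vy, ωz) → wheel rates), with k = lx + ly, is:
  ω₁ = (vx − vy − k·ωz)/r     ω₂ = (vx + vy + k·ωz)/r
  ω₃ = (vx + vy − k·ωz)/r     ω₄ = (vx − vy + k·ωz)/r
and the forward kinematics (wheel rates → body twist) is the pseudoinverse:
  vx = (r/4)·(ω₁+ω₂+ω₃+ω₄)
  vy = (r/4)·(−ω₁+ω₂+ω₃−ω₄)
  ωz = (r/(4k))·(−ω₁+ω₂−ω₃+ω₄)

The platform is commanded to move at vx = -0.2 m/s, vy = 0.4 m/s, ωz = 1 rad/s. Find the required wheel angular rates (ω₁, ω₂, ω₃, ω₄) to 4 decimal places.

(-11.7333, 6.4000, -1.0667, -4.2667)

k = lx + ly = 0.18 + 0.1 = 0.2800;  k·ωz = 0.2800·1 = 0.2800
ω₁ (FL) = (vx − vy − k·ωz)/r = -0.8800/0.075 = -11.7333
ω₂ (FR) = (vx + vy + k·ωz)/r = 0.4800/0.075 = 6.4000
ω₃ (RL) = (vx + vy − k·ωz)/r = -0.0800/0.075 = -1.0667
ω₄ (RR) = (vx − vy + k·ωz)/r = -0.3200/0.075 = -4.2667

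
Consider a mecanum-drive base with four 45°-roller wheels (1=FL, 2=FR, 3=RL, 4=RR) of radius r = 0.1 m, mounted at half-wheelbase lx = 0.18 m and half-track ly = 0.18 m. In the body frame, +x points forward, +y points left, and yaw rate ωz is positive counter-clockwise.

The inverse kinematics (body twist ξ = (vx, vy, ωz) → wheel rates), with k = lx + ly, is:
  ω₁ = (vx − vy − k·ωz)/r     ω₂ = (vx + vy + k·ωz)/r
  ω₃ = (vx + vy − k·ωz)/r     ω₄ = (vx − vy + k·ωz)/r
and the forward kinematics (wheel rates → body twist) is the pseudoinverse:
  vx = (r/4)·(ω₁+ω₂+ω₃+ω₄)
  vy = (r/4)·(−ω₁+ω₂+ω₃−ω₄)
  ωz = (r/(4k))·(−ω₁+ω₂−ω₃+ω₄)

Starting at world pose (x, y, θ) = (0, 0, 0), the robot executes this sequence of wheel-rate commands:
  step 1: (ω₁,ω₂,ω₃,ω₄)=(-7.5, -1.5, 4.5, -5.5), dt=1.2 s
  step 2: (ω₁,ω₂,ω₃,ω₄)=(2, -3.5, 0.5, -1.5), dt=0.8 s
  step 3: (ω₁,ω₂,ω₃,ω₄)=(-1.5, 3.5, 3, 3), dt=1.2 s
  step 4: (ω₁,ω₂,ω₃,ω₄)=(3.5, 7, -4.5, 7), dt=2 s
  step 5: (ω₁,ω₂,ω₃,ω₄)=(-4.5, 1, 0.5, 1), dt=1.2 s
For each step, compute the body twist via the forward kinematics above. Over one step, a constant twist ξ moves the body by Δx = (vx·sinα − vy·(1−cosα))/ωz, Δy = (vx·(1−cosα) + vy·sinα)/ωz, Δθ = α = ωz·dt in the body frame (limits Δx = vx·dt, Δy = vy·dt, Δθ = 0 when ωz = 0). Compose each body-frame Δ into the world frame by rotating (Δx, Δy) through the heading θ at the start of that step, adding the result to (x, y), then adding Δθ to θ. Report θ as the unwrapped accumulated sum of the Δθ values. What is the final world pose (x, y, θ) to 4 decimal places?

(0.5018, 0.4744, 2.2500)

step 1: ξ=(vx,vy,ωz)=(-0.2500, 0.4000, -0.2778), dt=1.2 → body Δ=(-0.2152, 0.5207, -0.3333) → world pose (-0.2152, 0.5207, -0.3333)
step 2: ξ=(vx,vy,ωz)=(-0.0625, -0.0875, -0.5208), dt=0.8 → body Δ=(-0.0629, -0.0577, -0.4167) → world pose (-0.2936, 0.4867, -0.7500)
step 3: ξ=(vx,vy,ωz)=(0.2000, 0.1250, 0.3472), dt=1.2 → body Δ=(0.2023, 0.1950, 0.4167) → world pose (-0.0126, 0.4915, -0.3333)
step 4: ξ=(vx,vy,ωz)=(0.3250, -0.2000, 1.0417), dt=2.0 → body Δ=(0.5581, 0.2977, 2.0833) → world pose (0.6121, 0.5902, 1.7500)
step 5: ξ=(vx,vy,ωz)=(-0.0500, 0.1250, 0.4167), dt=1.2 → body Δ=(-0.0943, 0.1291, 0.5000) → world pose (0.5018, 0.4744, 2.2500)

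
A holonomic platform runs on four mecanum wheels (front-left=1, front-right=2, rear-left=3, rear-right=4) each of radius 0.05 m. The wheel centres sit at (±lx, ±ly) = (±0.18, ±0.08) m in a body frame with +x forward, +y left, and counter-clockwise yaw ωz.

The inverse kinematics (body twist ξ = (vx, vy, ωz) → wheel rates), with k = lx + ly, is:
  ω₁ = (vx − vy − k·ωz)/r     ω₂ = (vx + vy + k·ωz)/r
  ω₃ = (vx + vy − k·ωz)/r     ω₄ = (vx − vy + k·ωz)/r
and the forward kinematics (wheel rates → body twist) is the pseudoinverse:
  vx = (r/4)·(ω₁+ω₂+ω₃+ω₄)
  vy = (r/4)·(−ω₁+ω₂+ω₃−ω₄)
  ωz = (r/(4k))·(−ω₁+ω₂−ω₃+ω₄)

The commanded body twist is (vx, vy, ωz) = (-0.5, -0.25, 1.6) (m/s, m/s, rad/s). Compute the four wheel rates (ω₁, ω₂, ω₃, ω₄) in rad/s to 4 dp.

(-13.3200, -6.6800, -23.3200, 3.3200)

k = lx + ly = 0.18 + 0.08 = 0.2600;  k·ωz = 0.2600·1.6 = 0.4160
ω₁ (FL) = (vx − vy − k·ωz)/r = -0.6660/0.05 = -13.3200
ω₂ (FR) = (vx + vy + k·ωz)/r = -0.3340/0.05 = -6.6800
ω₃ (RL) = (vx + vy − k·ωz)/r = -1.1660/0.05 = -23.3200
ω₄ (RR) = (vx − vy + k·ωz)/r = 0.1660/0.05 = 3.3200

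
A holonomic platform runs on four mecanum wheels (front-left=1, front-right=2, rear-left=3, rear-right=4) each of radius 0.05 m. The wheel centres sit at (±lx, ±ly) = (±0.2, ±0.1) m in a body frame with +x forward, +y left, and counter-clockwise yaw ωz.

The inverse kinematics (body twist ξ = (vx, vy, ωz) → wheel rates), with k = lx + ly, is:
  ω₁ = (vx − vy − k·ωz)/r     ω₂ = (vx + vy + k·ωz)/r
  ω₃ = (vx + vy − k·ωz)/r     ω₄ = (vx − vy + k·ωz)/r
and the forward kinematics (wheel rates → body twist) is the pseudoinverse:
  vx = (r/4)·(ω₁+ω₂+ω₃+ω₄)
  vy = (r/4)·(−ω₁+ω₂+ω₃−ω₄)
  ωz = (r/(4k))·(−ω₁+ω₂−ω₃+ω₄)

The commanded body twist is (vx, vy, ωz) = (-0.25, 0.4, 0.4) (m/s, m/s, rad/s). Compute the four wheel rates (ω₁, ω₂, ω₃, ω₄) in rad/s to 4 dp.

k = lx + ly = 0.2 + 0.1 = 0.3000;  k·ωz = 0.3000·0.4 = 0.1200
ω₁ (FL) = (vx − vy − k·ωz)/r = -0.7700/0.05 = -15.4000
ω₂ (FR) = (vx + vy + k·ωz)/r = 0.2700/0.05 = 5.4000
ω₃ (RL) = (vx + vy − k·ωz)/r = 0.0300/0.05 = 0.6000
ω₄ (RR) = (vx − vy + k·ωz)/r = -0.5300/0.05 = -10.6000

(-15.4000, 5.4000, 0.6000, -10.6000)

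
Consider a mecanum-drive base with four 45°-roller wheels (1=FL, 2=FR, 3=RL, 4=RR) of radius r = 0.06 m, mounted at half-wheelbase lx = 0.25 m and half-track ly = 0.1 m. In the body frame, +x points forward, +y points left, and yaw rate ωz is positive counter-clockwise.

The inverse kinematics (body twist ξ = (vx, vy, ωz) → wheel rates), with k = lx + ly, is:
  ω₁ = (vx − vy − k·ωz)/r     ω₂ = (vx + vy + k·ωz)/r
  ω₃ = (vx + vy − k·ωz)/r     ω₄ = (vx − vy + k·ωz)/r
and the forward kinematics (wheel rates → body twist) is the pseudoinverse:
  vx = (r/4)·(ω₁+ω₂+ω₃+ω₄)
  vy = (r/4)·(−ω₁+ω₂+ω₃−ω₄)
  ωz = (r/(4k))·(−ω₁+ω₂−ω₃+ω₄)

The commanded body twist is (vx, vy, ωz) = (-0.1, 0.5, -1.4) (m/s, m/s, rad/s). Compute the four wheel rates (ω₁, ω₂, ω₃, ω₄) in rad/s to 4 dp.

(-1.8333, -1.5000, 14.8333, -18.1667)

k = lx + ly = 0.25 + 0.1 = 0.3500;  k·ωz = 0.3500·-1.4 = -0.4900
ω₁ (FL) = (vx − vy − k·ωz)/r = -0.1100/0.06 = -1.8333
ω₂ (FR) = (vx + vy + k·ωz)/r = -0.0900/0.06 = -1.5000
ω₃ (RL) = (vx + vy − k·ωz)/r = 0.8900/0.06 = 14.8333
ω₄ (RR) = (vx − vy + k·ωz)/r = -1.0900/0.06 = -18.1667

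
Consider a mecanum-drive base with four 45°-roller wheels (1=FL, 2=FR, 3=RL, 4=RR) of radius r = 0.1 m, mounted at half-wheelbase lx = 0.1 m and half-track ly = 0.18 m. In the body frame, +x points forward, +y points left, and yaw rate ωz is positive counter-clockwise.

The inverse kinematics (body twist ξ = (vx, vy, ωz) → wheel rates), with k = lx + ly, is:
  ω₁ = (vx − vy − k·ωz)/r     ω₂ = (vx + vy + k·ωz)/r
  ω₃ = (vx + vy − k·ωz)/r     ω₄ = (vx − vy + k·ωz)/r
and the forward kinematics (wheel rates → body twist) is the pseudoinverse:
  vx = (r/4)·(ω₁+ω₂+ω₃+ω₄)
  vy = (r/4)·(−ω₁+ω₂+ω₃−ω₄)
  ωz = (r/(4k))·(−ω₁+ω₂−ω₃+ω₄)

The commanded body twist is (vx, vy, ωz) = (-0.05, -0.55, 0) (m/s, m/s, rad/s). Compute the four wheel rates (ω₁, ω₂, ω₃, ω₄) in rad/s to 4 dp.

k = lx + ly = 0.1 + 0.18 = 0.2800;  k·ωz = 0.2800·0 = 0.0000
ω₁ (FL) = (vx − vy − k·ωz)/r = 0.5000/0.1 = 5.0000
ω₂ (FR) = (vx + vy + k·ωz)/r = -0.6000/0.1 = -6.0000
ω₃ (RL) = (vx + vy − k·ωz)/r = -0.6000/0.1 = -6.0000
ω₄ (RR) = (vx − vy + k·ωz)/r = 0.5000/0.1 = 5.0000

(5.0000, -6.0000, -6.0000, 5.0000)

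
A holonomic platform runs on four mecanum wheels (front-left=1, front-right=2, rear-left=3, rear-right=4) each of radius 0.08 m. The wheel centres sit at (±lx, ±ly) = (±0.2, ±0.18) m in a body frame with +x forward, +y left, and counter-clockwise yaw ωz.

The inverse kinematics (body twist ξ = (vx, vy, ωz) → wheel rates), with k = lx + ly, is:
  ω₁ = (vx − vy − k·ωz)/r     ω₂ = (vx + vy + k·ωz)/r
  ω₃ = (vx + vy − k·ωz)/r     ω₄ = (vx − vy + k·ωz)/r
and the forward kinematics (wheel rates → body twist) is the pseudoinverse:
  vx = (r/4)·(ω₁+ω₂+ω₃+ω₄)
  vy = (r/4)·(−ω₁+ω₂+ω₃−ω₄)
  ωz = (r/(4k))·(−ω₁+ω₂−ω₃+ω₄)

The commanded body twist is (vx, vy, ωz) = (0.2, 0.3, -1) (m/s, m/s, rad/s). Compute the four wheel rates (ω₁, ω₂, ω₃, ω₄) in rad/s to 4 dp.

(3.5000, 1.5000, 11.0000, -6.0000)

k = lx + ly = 0.2 + 0.18 = 0.3800;  k·ωz = 0.3800·-1 = -0.3800
ω₁ (FL) = (vx − vy − k·ωz)/r = 0.2800/0.08 = 3.5000
ω₂ (FR) = (vx + vy + k·ωz)/r = 0.1200/0.08 = 1.5000
ω₃ (RL) = (vx + vy − k·ωz)/r = 0.8800/0.08 = 11.0000
ω₄ (RR) = (vx − vy + k·ωz)/r = -0.4800/0.08 = -6.0000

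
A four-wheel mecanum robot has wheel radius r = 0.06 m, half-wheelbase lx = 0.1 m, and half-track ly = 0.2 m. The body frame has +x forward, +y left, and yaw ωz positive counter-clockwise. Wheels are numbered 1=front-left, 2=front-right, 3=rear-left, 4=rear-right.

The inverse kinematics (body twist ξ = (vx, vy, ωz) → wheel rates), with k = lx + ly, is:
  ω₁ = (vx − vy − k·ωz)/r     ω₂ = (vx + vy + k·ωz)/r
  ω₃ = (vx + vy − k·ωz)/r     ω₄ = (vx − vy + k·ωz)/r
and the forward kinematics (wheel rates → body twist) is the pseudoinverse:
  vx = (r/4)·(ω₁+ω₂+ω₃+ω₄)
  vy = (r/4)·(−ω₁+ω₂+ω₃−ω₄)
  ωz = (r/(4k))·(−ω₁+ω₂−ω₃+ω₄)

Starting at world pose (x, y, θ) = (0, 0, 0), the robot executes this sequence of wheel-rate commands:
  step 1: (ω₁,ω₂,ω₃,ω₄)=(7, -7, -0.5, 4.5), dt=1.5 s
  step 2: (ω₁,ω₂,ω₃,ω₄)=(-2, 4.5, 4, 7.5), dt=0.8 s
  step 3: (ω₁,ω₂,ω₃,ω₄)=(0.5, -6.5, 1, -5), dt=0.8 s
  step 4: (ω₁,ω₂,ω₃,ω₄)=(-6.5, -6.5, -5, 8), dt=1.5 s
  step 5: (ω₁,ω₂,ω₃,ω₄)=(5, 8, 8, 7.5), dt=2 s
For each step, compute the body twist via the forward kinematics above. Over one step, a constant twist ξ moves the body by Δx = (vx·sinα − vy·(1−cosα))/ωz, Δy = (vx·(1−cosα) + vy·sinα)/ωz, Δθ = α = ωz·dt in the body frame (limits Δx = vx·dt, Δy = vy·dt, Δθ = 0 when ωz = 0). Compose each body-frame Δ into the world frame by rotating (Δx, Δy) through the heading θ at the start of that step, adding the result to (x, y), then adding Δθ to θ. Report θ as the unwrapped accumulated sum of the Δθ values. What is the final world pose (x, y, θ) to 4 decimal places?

step 1: ξ=(vx,vy,ωz)=(0.0600, -0.2850, -0.4500), dt=1.5 → body Δ=(-0.0556, -0.4250, -0.6750) → world pose (-0.0556, -0.4250, -0.6750)
step 2: ξ=(vx,vy,ωz)=(0.2100, 0.0450, 0.5000), dt=0.8 → body Δ=(0.1565, 0.0682, 0.4000) → world pose (0.1092, -0.4695, -0.2750)
step 3: ξ=(vx,vy,ωz)=(-0.1500, -0.0150, -0.6500), dt=0.8 → body Δ=(-0.1177, 0.0190, -0.5200) → world pose (0.0011, -0.4192, -0.7950)
step 4: ξ=(vx,vy,ωz)=(-0.1500, -0.1950, 0.6500), dt=1.5 → body Δ=(-0.0594, -0.3496, 0.9750) → world pose (-0.2900, -0.6217, 0.1800)
step 5: ξ=(vx,vy,ωz)=(0.4275, 0.0525, 0.1250), dt=2.0 → body Δ=(0.8331, 0.2102, 0.2500) → world pose (0.4919, -0.2657, 0.4300)

(0.4919, -0.2657, 0.4300)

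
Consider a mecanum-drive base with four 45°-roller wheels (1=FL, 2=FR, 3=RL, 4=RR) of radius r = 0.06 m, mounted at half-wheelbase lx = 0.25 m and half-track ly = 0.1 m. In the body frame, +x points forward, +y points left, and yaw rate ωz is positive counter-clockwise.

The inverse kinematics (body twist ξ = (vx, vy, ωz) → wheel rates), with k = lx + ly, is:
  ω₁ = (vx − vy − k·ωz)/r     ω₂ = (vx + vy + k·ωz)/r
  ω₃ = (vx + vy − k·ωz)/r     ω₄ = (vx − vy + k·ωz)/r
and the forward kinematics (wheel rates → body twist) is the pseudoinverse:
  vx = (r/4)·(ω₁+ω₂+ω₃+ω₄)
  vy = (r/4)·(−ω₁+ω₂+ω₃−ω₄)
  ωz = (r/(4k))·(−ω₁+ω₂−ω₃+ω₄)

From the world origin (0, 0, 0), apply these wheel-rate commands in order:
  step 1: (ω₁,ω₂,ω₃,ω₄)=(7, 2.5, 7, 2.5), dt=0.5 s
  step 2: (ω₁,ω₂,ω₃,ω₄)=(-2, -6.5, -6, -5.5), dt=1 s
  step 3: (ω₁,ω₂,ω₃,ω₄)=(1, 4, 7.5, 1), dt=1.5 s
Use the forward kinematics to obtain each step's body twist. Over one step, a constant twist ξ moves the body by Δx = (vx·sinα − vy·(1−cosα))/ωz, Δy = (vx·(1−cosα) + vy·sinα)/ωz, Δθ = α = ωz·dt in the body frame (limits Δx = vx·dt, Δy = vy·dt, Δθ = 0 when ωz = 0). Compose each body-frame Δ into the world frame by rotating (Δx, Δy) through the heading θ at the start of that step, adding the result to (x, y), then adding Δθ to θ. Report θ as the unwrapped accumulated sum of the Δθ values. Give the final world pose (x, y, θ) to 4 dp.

step 1: ξ=(vx,vy,ωz)=(0.2850, 0.0000, -0.3857), dt=0.5 → body Δ=(0.1416, -0.0137, -0.1929) → world pose (0.1416, -0.0137, -0.1929)
step 2: ξ=(vx,vy,ωz)=(-0.3000, -0.0750, -0.1714), dt=1.0 → body Δ=(-0.3049, -0.0490, -0.1714) → world pose (-0.1671, -0.0033, -0.3643)
step 3: ξ=(vx,vy,ωz)=(0.2025, 0.1425, -0.1500), dt=1.5 → body Δ=(0.3251, 0.1779, -0.2250) → world pose (0.2001, 0.0471, -0.5893)

(0.2001, 0.0471, -0.5893)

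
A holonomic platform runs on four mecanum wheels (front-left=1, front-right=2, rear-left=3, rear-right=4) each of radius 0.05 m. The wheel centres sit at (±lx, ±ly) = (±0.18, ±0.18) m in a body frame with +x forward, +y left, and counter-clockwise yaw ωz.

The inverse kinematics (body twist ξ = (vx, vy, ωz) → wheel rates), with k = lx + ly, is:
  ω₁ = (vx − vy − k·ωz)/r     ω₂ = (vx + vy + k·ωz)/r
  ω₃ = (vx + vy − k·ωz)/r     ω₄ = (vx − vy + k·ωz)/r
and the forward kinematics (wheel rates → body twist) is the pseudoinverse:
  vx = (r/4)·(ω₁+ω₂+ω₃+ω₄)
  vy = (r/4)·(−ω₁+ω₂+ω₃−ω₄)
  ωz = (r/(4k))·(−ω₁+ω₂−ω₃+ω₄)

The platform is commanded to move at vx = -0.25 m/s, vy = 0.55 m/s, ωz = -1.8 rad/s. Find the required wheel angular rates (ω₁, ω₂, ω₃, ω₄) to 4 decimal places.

(-3.0400, -6.9600, 18.9600, -28.9600)

k = lx + ly = 0.18 + 0.18 = 0.3600;  k·ωz = 0.3600·-1.8 = -0.6480
ω₁ (FL) = (vx − vy − k·ωz)/r = -0.1520/0.05 = -3.0400
ω₂ (FR) = (vx + vy + k·ωz)/r = -0.3480/0.05 = -6.9600
ω₃ (RL) = (vx + vy − k·ωz)/r = 0.9480/0.05 = 18.9600
ω₄ (RR) = (vx − vy + k·ωz)/r = -1.4480/0.05 = -28.9600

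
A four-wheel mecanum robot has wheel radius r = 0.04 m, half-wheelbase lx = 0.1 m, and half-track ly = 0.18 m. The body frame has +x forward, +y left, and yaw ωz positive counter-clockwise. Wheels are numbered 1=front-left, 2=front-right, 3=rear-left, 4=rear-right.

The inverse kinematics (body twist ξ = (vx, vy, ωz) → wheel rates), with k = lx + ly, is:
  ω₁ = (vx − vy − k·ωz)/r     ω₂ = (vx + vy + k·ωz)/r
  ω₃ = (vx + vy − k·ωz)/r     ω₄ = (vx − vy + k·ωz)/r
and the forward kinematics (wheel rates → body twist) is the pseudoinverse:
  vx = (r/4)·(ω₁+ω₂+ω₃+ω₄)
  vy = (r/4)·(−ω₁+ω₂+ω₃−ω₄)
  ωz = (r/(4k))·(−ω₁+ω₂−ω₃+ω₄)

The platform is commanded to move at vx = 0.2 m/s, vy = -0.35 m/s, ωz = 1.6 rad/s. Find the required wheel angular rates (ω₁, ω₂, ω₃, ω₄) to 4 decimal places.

k = lx + ly = 0.1 + 0.18 = 0.2800;  k·ωz = 0.2800·1.6 = 0.4480
ω₁ (FL) = (vx − vy − k·ωz)/r = 0.1020/0.04 = 2.5500
ω₂ (FR) = (vx + vy + k·ωz)/r = 0.2980/0.04 = 7.4500
ω₃ (RL) = (vx + vy − k·ωz)/r = -0.5980/0.04 = -14.9500
ω₄ (RR) = (vx − vy + k·ωz)/r = 0.9980/0.04 = 24.9500

(2.5500, 7.4500, -14.9500, 24.9500)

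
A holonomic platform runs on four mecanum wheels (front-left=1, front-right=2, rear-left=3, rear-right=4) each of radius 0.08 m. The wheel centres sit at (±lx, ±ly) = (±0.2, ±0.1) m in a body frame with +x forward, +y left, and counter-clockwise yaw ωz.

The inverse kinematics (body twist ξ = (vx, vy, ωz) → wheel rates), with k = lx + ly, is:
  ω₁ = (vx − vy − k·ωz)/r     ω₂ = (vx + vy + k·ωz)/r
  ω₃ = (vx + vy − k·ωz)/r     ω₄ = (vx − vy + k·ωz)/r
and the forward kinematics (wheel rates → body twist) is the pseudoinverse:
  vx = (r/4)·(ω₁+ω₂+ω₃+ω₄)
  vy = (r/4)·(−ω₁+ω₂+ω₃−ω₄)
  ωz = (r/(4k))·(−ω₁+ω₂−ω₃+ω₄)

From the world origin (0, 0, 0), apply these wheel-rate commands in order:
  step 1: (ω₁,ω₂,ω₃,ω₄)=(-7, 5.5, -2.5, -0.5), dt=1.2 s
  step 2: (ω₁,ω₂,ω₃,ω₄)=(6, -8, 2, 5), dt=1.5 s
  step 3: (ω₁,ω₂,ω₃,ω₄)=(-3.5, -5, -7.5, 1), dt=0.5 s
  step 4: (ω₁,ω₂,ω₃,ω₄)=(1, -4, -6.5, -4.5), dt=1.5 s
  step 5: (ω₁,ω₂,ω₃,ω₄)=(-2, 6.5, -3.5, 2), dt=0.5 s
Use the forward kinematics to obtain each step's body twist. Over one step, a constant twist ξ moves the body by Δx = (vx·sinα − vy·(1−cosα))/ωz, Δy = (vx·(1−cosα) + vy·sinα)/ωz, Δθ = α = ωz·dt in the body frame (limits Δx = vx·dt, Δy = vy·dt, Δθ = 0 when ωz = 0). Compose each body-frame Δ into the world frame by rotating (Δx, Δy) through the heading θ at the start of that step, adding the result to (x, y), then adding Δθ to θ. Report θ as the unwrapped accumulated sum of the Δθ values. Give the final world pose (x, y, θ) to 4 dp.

step 1: ξ=(vx,vy,ωz)=(-0.0900, 0.2100, 0.9667), dt=1.2 → body Δ=(-0.2158, 0.1432, 1.1600) → world pose (-0.2158, 0.1432, 1.1600)
step 2: ξ=(vx,vy,ωz)=(0.1000, -0.3400, -0.7333), dt=1.5 → body Δ=(-0.1318, -0.4877, -1.1000) → world pose (0.1786, -0.1724, 0.0600)
step 3: ξ=(vx,vy,ωz)=(-0.3000, -0.2000, 0.4667), dt=0.5 → body Δ=(-0.1370, -0.1165, 0.2333) → world pose (0.0489, -0.2969, 0.2933)
step 4: ξ=(vx,vy,ωz)=(-0.2800, -0.1400, -0.2000), dt=1.5 → body Δ=(-0.4450, -0.1443, -0.3000) → world pose (-0.3354, -0.5637, -0.0067)
step 5: ξ=(vx,vy,ωz)=(0.0600, 0.0600, 0.9333), dt=0.5 → body Δ=(0.0220, 0.0358, 0.4667) → world pose (-0.3131, -0.5281, 0.4600)

(-0.3131, -0.5281, 0.4600)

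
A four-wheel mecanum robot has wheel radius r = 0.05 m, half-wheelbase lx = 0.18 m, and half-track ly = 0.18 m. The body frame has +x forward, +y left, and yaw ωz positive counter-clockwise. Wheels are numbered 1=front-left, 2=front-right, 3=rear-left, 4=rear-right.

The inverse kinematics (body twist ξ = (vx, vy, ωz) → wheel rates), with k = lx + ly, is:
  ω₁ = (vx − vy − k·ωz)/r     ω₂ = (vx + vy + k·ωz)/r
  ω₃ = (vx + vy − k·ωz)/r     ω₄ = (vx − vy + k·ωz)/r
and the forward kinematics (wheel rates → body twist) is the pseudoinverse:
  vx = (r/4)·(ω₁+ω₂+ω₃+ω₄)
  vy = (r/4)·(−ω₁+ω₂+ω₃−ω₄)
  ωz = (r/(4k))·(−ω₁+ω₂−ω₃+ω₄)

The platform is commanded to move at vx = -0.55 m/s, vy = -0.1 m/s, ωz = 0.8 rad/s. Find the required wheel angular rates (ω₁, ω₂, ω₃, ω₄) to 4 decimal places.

(-14.7600, -7.2400, -18.7600, -3.2400)

k = lx + ly = 0.18 + 0.18 = 0.3600;  k·ωz = 0.3600·0.8 = 0.2880
ω₁ (FL) = (vx − vy − k·ωz)/r = -0.7380/0.05 = -14.7600
ω₂ (FR) = (vx + vy + k·ωz)/r = -0.3620/0.05 = -7.2400
ω₃ (RL) = (vx + vy − k·ωz)/r = -0.9380/0.05 = -18.7600
ω₄ (RR) = (vx − vy + k·ωz)/r = -0.1620/0.05 = -3.2400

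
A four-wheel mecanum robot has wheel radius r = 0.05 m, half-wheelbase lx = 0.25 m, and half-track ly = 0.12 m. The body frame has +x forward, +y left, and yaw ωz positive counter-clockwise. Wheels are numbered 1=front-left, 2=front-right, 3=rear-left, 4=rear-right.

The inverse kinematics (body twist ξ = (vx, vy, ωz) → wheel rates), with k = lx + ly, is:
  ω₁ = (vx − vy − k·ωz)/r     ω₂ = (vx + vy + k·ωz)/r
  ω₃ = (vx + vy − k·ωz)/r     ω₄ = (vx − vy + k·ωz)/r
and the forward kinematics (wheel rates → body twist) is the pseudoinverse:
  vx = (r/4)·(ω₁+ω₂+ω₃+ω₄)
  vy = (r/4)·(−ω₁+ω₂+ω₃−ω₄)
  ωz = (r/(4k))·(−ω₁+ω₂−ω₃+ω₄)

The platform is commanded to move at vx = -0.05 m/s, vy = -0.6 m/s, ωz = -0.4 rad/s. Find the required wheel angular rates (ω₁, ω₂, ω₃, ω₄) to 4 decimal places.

(13.9600, -15.9600, -10.0400, 8.0400)

k = lx + ly = 0.25 + 0.12 = 0.3700;  k·ωz = 0.3700·-0.4 = -0.1480
ω₁ (FL) = (vx − vy − k·ωz)/r = 0.6980/0.05 = 13.9600
ω₂ (FR) = (vx + vy + k·ωz)/r = -0.7980/0.05 = -15.9600
ω₃ (RL) = (vx + vy − k·ωz)/r = -0.5020/0.05 = -10.0400
ω₄ (RR) = (vx − vy + k·ωz)/r = 0.4020/0.05 = 8.0400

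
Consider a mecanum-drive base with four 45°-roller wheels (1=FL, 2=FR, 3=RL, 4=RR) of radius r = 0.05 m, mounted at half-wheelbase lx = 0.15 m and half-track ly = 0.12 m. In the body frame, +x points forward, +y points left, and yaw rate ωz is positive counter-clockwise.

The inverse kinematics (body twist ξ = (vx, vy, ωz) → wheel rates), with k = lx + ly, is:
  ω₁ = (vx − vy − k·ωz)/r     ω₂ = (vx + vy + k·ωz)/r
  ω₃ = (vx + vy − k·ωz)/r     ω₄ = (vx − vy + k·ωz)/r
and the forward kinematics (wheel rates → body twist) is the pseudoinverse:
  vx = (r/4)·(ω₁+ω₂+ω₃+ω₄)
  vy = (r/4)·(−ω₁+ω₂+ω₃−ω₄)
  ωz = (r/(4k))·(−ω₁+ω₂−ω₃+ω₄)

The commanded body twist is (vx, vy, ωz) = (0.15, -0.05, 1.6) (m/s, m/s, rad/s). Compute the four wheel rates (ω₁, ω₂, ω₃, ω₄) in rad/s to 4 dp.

(-4.6400, 10.6400, -6.6400, 12.6400)

k = lx + ly = 0.15 + 0.12 = 0.2700;  k·ωz = 0.2700·1.6 = 0.4320
ω₁ (FL) = (vx − vy − k·ωz)/r = -0.2320/0.05 = -4.6400
ω₂ (FR) = (vx + vy + k·ωz)/r = 0.5320/0.05 = 10.6400
ω₃ (RL) = (vx + vy − k·ωz)/r = -0.3320/0.05 = -6.6400
ω₄ (RR) = (vx − vy + k·ωz)/r = 0.6320/0.05 = 12.6400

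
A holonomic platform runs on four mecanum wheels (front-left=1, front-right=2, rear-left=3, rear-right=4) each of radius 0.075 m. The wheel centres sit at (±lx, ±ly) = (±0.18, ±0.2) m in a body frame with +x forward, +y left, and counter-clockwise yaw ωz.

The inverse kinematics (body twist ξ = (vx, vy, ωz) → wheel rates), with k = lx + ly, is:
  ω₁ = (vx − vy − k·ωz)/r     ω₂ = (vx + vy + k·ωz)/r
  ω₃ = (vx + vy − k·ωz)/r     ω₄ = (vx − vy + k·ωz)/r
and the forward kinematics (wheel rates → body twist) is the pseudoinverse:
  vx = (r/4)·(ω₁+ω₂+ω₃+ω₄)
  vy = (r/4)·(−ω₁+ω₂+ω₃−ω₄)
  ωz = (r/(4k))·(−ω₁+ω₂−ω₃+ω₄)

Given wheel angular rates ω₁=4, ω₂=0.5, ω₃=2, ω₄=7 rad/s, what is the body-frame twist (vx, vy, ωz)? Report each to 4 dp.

(0.2531, -0.1594, 0.0740)

k = lx + ly = 0.18 + 0.2 = 0.3800
ω₁+ω₂+ω₃+ω₄ = 13.5000  →  vx = (0.075/4)·13.5000 = 0.2531
−ω₁+ω₂+ω₃−ω₄ = -8.5000  →  vy = (0.075/4)·-8.5000 = -0.1594
−ω₁+ω₂−ω₃+ω₄ = 1.5000  →  ωz = (0.075/1.5200)·1.5000 = 0.0740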